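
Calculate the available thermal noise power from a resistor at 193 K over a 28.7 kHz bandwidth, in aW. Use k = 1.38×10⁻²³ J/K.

P_n = kTB = 1.38×10⁻²³ × 193 × 2.87×10⁴ = 7.64×10⁻¹⁷ W = 76.4 aW

76.4 aW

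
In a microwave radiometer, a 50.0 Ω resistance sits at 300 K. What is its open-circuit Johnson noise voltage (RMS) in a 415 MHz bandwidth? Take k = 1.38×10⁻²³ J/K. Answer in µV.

V_n = √(4kTRB)
4kTRB = 4 × 1.38×10⁻²³ × 300 × 5.00×10¹ × 4.15×10⁸ = 3.44×10⁻¹⁰ V²
V_n = √(3.44×10⁻¹⁰) = 1.85×10⁻⁵ V = 18.5 µV

18.5 µV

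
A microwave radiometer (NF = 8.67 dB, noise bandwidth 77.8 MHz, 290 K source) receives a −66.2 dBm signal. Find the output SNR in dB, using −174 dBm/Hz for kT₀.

Noise floor: N = −174 + 10 log₁₀(B) + NF
10 log₁₀(7.78×10⁷) = 78.91 dB
N = −174 + 78.91 + 8.67 = −86.42 dBm
SNR = P_sig − N = −66.2 − (−86.42) = 20.22 dB → 20.2 dB

20.2 dB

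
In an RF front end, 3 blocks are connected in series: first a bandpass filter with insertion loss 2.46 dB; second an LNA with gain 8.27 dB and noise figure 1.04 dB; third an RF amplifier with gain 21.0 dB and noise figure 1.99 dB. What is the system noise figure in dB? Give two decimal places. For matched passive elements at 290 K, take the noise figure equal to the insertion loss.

3.79 dB

Convert to linear (a loss of L dB is a gain of −L dB): F_i = 10^(NF_i/10), G_i = 10^(G_i,dB/10)
  Stage 1: F_1 = 10^(2.46/10) = 1.762, G_1 = 10^(−2.46/10) = 0.5675
  Stage 2: F_2 = 10^(1.04/10) = 1.271, G_2 = 10^(8.27/10) = 6.714
  Stage 3: F_3 = 10^(1.99/10) = 1.581, G_3 = 10^(21.0/10) = 125.9
Friis cascade:
  F = 1.762 + (1.271 − 1)/0.5675 + (1.581 − 1)/3.811 = 2.391
NF = 10 log₁₀(2.391) = 3.79 dB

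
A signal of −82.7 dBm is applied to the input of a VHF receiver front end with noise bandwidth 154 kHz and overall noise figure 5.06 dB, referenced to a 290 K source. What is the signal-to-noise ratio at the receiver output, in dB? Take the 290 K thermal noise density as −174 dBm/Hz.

34.4 dB

Noise floor: N = −174 + 10 log₁₀(B) + NF
10 log₁₀(1.54×10⁵) = 51.88 dB
N = −174 + 51.88 + 5.06 = −117.06 dBm
SNR = P_sig − N = −82.7 − (−117.06) = 34.36 dB → 34.4 dB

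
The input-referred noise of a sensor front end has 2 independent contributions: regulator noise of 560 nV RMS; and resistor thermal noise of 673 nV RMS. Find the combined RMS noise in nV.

Uncorrelated sources add in power (mean-square): V_tot = √(ΣV_i²)
V_tot = √[(5.60×10⁻⁷)² + (6.73×10⁻⁷)²] = 8.76×10⁻⁷ V = 876 nV

876 nV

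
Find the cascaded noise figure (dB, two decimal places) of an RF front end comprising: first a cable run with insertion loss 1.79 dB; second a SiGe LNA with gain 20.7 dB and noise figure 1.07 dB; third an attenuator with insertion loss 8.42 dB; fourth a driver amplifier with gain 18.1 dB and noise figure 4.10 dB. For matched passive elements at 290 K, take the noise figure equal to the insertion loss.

Convert to linear (a loss of L dB is a gain of −L dB): F_i = 10^(NF_i/10), G_i = 10^(G_i,dB/10)
  Stage 1: F_1 = 10^(1.79/10) = 1.510, G_1 = 10^(−1.79/10) = 0.6622
  Stage 2: F_2 = 10^(1.07/10) = 1.279, G_2 = 10^(20.7/10) = 117.5
  Stage 3: F_3 = 10^(8.42/10) = 6.950, G_3 = 10^(−8.42/10) = 0.1439
  Stage 4: F_4 = 10^(4.10/10) = 2.570, G_4 = 10^(18.1/10) = 64.57
Friis cascade:
  F = 1.510 + (1.279 − 1)/0.6622 + (6.950 − 1)/77.80 + (2.570 − 1)/11.19 = 2.149
NF = 10 log₁₀(2.149) = 3.32 dB

3.32 dB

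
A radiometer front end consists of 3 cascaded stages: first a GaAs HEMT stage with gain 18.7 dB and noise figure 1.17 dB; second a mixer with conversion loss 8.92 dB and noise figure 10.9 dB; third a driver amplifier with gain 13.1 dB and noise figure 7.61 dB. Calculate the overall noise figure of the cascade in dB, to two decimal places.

2.93 dB

Convert to linear (a loss of L dB is a gain of −L dB): F_i = 10^(NF_i/10), G_i = 10^(G_i,dB/10)
  Stage 1: F_1 = 10^(1.17/10) = 1.309, G_1 = 10^(18.7/10) = 74.13
  Stage 2: F_2 = 10^(10.9/10) = 12.30, G_2 = 10^(−8.92/10) = 0.1282
  Stage 3: F_3 = 10^(7.61/10) = 5.768, G_3 = 10^(13.1/10) = 20.42
Friis cascade:
  F = 1.309 + (12.30 − 1)/74.13 + (5.768 − 1)/9.506 = 1.963
NF = 10 log₁₀(1.963) = 2.93 dB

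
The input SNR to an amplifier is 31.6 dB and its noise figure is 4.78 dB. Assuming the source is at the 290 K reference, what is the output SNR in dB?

26.82 dB

By definition F = SNR_in/SNR_out, so in dB: SNR_out = SNR_in − NF
SNR_out = 31.6 − 4.78 = 26.82 dB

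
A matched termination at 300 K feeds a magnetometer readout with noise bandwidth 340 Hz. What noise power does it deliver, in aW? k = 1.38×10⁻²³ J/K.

1.41 aW

P_n = kTB = 1.38×10⁻²³ × 300 × 3.40×10² = 1.41×10⁻¹⁸ W = 1.41 aW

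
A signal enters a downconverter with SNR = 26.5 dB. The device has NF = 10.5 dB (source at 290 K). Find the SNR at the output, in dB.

16.0 dB

By definition F = SNR_in/SNR_out, so in dB: SNR_out = SNR_in − NF
SNR_out = 26.5 − 10.5 = 16.0 dB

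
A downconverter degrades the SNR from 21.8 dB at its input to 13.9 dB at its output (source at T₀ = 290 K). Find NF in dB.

NF (dB) = SNR_in(dB) − SNR_out(dB) when the source is at T₀
NF = 21.8 − 13.9 = 7.9 dB

7.9 dB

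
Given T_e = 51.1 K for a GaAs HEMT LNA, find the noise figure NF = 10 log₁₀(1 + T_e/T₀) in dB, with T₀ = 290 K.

F = 1 + T_e/T₀ = 1 + 51.1/290 = 1.17621
NF = 10 log₁₀(1.17621) = 0.705 dB

0.705 dB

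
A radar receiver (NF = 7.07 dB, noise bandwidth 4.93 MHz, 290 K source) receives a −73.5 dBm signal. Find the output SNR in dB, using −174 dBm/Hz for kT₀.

26.5 dB

Noise floor: N = −174 + 10 log₁₀(B) + NF
10 log₁₀(4.93×10⁶) = 66.93 dB
N = −174 + 66.93 + 7.07 = −100.00 dBm
SNR = P_sig − N = −73.5 − (−100.00) = 26.50 dB → 26.5 dB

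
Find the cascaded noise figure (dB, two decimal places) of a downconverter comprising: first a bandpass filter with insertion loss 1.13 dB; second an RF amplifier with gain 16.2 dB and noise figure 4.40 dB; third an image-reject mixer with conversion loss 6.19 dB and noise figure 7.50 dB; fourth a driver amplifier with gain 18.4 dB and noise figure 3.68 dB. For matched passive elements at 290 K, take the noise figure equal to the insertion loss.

5.90 dB

Convert to linear (a loss of L dB is a gain of −L dB): F_i = 10^(NF_i/10), G_i = 10^(G_i,dB/10)
  Stage 1: F_1 = 10^(1.13/10) = 1.297, G_1 = 10^(−1.13/10) = 0.7709
  Stage 2: F_2 = 10^(4.40/10) = 2.754, G_2 = 10^(16.2/10) = 41.69
  Stage 3: F_3 = 10^(7.50/10) = 5.623, G_3 = 10^(−6.19/10) = 0.2404
  Stage 4: F_4 = 10^(3.68/10) = 2.333, G_4 = 10^(18.4/10) = 69.18
Friis cascade:
  F = 1.297 + (2.754 − 1)/0.7709 + (5.623 − 1)/32.14 + (2.333 − 1)/7.727 = 3.889
NF = 10 log₁₀(3.889) = 5.90 dB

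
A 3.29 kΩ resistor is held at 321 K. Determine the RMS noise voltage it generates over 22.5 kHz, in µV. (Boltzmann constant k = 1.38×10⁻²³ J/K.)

V_n = √(4kTRB)
4kTRB = 4 × 1.38×10⁻²³ × 321 × 3.29×10³ × 2.25×10⁴ = 1.31×10⁻¹² V²
V_n = √(1.31×10⁻¹²) = 1.15×10⁻⁶ V = 1.15 µV

1.15 µV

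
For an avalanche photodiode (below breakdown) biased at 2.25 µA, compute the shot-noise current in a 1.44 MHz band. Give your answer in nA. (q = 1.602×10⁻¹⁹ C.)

I_n = √(2qI·B)
2qI·B = 2 × 1.602×10⁻¹⁹ × 2.25×10⁻⁶ × 1.44×10⁶ = 1.04×10⁻¹⁸ A²
I_n = √(1.04×10⁻¹⁸) = 1.02×10⁻⁹ A = 1.02 nA

1.02 nA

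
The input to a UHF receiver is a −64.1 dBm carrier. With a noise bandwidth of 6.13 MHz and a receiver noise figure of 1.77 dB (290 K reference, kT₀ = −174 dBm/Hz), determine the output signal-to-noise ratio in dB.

40.3 dB

Noise floor: N = −174 + 10 log₁₀(B) + NF
10 log₁₀(6.13×10⁶) = 67.87 dB
N = −174 + 67.87 + 1.77 = −104.36 dBm
SNR = P_sig − N = −64.1 − (−104.36) = 40.26 dB → 40.3 dB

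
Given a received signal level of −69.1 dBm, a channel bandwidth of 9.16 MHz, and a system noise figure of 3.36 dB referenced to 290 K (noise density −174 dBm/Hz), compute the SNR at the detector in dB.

31.9 dB

Noise floor: N = −174 + 10 log₁₀(B) + NF
10 log₁₀(9.16×10⁶) = 69.62 dB
N = −174 + 69.62 + 3.36 = −101.02 dBm
SNR = P_sig − N = −69.1 − (−101.02) = 31.92 dB → 31.9 dB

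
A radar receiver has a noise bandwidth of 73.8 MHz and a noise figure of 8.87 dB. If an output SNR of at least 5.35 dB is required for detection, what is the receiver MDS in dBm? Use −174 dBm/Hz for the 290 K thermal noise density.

Sensitivity = −174 + 10 log₁₀(B) + NF + SNR_min
= −174 + 78.68 + 8.87 + 5.35
= −81.10 dBm → −81.1 dBm

−81.1 dBm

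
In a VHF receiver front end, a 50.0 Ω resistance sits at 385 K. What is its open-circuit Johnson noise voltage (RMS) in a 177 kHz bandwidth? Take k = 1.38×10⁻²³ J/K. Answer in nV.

434 nV

V_n = √(4kTRB)
4kTRB = 4 × 1.38×10⁻²³ × 385 × 5.00×10¹ × 1.77×10⁵ = 1.88×10⁻¹³ V²
V_n = √(1.88×10⁻¹³) = 4.34×10⁻⁷ V = 434 nV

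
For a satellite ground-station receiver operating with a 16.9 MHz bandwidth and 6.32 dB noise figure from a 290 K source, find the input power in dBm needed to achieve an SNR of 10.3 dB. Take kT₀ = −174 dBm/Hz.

−85.1 dBm

Sensitivity = −174 + 10 log₁₀(B) + NF + SNR_min
= −174 + 72.28 + 6.32 + 10.3
= −85.10 dBm → −85.1 dBm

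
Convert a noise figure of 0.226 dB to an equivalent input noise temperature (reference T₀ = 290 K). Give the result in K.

15.5 K

F = 10^(0.226/10) = 1.05342
T_e = (F − 1)·T₀ = (1.05342 − 1) × 290 = 15.5 K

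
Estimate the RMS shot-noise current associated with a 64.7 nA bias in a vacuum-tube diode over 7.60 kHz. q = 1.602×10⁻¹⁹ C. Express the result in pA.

12.6 pA

I_n = √(2qI·B)
2qI·B = 2 × 1.602×10⁻¹⁹ × 6.47×10⁻⁸ × 7.60×10³ = 1.58×10⁻²² A²
I_n = √(1.58×10⁻²²) = 1.26×10⁻¹¹ A = 12.6 pA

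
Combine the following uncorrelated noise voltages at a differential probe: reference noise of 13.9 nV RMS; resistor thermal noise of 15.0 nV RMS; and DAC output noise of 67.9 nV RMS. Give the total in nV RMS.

Uncorrelated sources add in power (mean-square): V_tot = √(ΣV_i²)
V_tot = √[(1.39×10⁻⁸)² + (1.50×10⁻⁸)² + (6.79×10⁻⁸)²] = 7.09×10⁻⁸ V = 70.9 nV

70.9 nV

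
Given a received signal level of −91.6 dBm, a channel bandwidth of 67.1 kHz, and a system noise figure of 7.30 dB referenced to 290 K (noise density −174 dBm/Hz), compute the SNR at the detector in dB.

Noise floor: N = −174 + 10 log₁₀(B) + NF
10 log₁₀(6.71×10⁴) = 48.27 dB
N = −174 + 48.27 + 7.30 = −118.43 dBm
SNR = P_sig − N = −91.6 − (−118.43) = 26.83 dB → 26.8 dB

26.8 dB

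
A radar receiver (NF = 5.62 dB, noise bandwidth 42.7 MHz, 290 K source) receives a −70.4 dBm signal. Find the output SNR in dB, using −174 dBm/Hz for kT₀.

21.7 dB

Noise floor: N = −174 + 10 log₁₀(B) + NF
10 log₁₀(4.27×10⁷) = 76.3 dB
N = −174 + 76.3 + 5.62 = −92.08 dBm
SNR = P_sig − N = −70.4 − (−92.08) = 21.68 dB → 21.7 dB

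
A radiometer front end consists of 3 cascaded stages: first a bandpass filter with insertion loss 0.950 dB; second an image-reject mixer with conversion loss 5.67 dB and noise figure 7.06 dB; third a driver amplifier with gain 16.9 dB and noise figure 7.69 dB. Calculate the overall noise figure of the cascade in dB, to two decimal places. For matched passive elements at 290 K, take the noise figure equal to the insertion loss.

Convert to linear (a loss of L dB is a gain of −L dB): F_i = 10^(NF_i/10), G_i = 10^(G_i,dB/10)
  Stage 1: F_1 = 10^(0.950/10) = 1.245, G_1 = 10^(−0.950/10) = 0.8035
  Stage 2: F_2 = 10^(7.06/10) = 5.082, G_2 = 10^(−5.67/10) = 0.2710
  Stage 3: F_3 = 10^(7.69/10) = 5.875, G_3 = 10^(16.9/10) = 48.98
Friis cascade:
  F = 1.245 + (5.082 − 1)/0.8035 + (5.875 − 1)/0.2178 = 28.71
NF = 10 log₁₀(28.71) = 14.58 dB

14.58 dB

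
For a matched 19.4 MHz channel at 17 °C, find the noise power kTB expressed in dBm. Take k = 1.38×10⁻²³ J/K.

−101.1 dBm

T = 17 °C + 273.15 = 290.15 K
P_n = kTB = 1.38×10⁻²³ × 290.15 × 1.94×10⁷ = 7.77×10⁻¹⁴ W
In dBm: 10 log₁₀(7.77×10⁻¹⁴ / 10⁻³) = −101.1 dBm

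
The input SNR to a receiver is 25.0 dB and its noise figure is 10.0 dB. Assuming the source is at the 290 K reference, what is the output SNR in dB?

15.0 dB

By definition F = SNR_in/SNR_out, so in dB: SNR_out = SNR_in − NF
SNR_out = 25.0 − 10.0 = 15.0 dB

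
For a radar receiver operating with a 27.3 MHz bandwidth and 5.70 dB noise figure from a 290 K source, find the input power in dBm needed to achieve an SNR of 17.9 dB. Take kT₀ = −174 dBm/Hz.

−76.0 dBm

Sensitivity = −174 + 10 log₁₀(B) + NF + SNR_min
= −174 + 74.36 + 5.70 + 17.9
= −76.04 dBm → −76.0 dBm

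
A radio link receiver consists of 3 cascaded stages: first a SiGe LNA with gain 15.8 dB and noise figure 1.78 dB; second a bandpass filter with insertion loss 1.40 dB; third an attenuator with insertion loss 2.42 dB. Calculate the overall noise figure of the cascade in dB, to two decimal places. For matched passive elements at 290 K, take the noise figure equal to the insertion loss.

1.89 dB

Convert to linear (a loss of L dB is a gain of −L dB): F_i = 10^(NF_i/10), G_i = 10^(G_i,dB/10)
  Stage 1: F_1 = 10^(1.78/10) = 1.507, G_1 = 10^(15.8/10) = 38.02
  Stage 2: F_2 = 10^(1.40/10) = 1.380, G_2 = 10^(−1.40/10) = 0.7244
  Stage 3: F_3 = 10^(2.42/10) = 1.746, G_3 = 10^(−2.42/10) = 0.5728
Friis cascade:
  F = 1.507 + (1.380 − 1)/38.02 + (1.746 − 1)/27.54 = 1.544
NF = 10 log₁₀(1.544) = 1.89 dB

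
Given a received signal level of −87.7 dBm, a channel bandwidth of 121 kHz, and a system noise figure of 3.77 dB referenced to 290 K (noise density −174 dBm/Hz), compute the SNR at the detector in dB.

Noise floor: N = −174 + 10 log₁₀(B) + NF
10 log₁₀(1.21×10⁵) = 50.83 dB
N = −174 + 50.83 + 3.77 = −119.40 dBm
SNR = P_sig − N = −87.7 − (−119.40) = 31.70 dB → 31.7 dB

31.7 dB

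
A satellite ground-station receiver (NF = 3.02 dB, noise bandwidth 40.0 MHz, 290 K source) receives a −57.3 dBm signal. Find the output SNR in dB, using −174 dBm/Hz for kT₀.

37.7 dB

Noise floor: N = −174 + 10 log₁₀(B) + NF
10 log₁₀(4.00×10⁷) = 76.02 dB
N = −174 + 76.02 + 3.02 = −94.96 dBm
SNR = P_sig − N = −57.3 − (−94.96) = 37.66 dB → 37.7 dB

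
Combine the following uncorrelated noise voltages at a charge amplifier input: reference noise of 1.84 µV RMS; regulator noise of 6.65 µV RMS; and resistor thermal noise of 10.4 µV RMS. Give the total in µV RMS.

Uncorrelated sources add in power (mean-square): V_tot = √(ΣV_i²)
V_tot = √[(1.84×10⁻⁶)² + (6.65×10⁻⁶)² + (1.04×10⁻⁵)²] = 1.25×10⁻⁵ V = 12.5 µV

12.5 µV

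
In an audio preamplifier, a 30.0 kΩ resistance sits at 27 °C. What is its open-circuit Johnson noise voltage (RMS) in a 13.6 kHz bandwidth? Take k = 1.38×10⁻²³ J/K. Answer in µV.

2.60 µV

T = 27 °C + 273.15 = 300.15 K
V_n = √(4kTRB)
4kTRB = 4 × 1.38×10⁻²³ × 300.15 × 3.00×10⁴ × 1.36×10⁴ = 6.76×10⁻¹² V²
V_n = √(6.76×10⁻¹²) = 2.60×10⁻⁶ V = 2.60 µV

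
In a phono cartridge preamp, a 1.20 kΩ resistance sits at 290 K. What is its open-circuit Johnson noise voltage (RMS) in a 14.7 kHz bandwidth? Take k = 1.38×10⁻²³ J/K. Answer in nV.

V_n = √(4kTRB)
4kTRB = 4 × 1.38×10⁻²³ × 290 × 1.20×10³ × 1.47×10⁴ = 2.82×10⁻¹³ V²
V_n = √(2.82×10⁻¹³) = 5.31×10⁻⁷ V = 531 nV

531 nV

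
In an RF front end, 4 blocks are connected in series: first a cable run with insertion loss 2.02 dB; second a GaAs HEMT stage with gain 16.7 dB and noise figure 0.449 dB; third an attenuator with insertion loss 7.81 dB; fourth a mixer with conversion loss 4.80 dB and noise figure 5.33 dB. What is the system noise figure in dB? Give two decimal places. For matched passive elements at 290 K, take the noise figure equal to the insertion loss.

Convert to linear (a loss of L dB is a gain of −L dB): F_i = 10^(NF_i/10), G_i = 10^(G_i,dB/10)
  Stage 1: F_1 = 10^(2.02/10) = 1.592, G_1 = 10^(−2.02/10) = 0.6281
  Stage 2: F_2 = 10^(0.449/10) = 1.109, G_2 = 10^(16.7/10) = 46.77
  Stage 3: F_3 = 10^(7.81/10) = 6.039, G_3 = 10^(−7.81/10) = 0.1656
  Stage 4: F_4 = 10^(5.33/10) = 3.412, G_4 = 10^(−4.80/10) = 0.3311
Friis cascade:
  F = 1.592 + (1.109 − 1)/0.6281 + (6.039 − 1)/29.38 + (3.412 − 1)/4.864 = 2.433
NF = 10 log₁₀(2.433) = 3.86 dB

3.86 dB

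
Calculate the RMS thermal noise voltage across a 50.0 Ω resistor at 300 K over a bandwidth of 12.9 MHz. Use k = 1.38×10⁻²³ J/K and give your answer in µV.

3.27 µV

V_n = √(4kTRB)
4kTRB = 4 × 1.38×10⁻²³ × 300 × 5.00×10¹ × 1.29×10⁷ = 1.07×10⁻¹¹ V²
V_n = √(1.07×10⁻¹¹) = 3.27×10⁻⁶ V = 3.27 µV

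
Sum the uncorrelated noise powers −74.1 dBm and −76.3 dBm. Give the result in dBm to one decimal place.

−72.1 dBm

Convert to linear, add, convert back:
P₁ = 3.89×10⁻¹¹ W, P₂ = 2.34×10⁻¹¹ W
P_tot = 6.23×10⁻¹¹ W → 10 log₁₀(P_tot / 10⁻³) = −72.1 dBm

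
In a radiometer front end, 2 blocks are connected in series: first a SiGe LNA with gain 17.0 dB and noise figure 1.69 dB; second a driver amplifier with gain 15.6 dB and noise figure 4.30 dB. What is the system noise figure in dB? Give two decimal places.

Convert to linear (a loss of L dB is a gain of −L dB): F_i = 10^(NF_i/10), G_i = 10^(G_i,dB/10)
  Stage 1: F_1 = 10^(1.69/10) = 1.476, G_1 = 10^(17.0/10) = 50.12
  Stage 2: F_2 = 10^(4.30/10) = 2.692, G_2 = 10^(15.6/10) = 36.31
Friis cascade:
  F = 1.476 + (2.692 − 1)/50.12 = 1.509
NF = 10 log₁₀(1.509) = 1.79 dB

1.79 dB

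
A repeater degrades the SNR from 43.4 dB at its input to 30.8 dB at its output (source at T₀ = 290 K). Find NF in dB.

12.6 dB

NF (dB) = SNR_in(dB) − SNR_out(dB) when the source is at T₀
NF = 43.4 − 30.8 = 12.6 dB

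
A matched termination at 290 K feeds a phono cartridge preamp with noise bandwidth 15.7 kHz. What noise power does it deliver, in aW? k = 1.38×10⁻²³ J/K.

P_n = kTB = 1.38×10⁻²³ × 290 × 1.57×10⁴ = 6.28×10⁻¹⁷ W = 62.8 aW

62.8 aW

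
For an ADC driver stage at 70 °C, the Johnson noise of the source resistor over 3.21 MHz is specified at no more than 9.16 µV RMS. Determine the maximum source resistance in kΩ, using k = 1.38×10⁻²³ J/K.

T = 70 °C + 273.15 = 343.15 K
Johnson–Nyquist: V_n = √(4kTRB) ⇒ R = V_n² / (4kTB)
4kTB = 4 × 1.38×10⁻²³ × 343.15 × 3.21×10⁶ = 6.08×10⁻¹⁴
R = (9.16×10⁻⁶)² / 6.08×10⁻¹⁴ = 1.38×10³ Ω = 1.38 kΩ

1.38 kΩ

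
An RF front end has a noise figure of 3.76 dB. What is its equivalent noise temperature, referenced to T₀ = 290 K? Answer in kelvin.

399 K

F = 10^(3.76/10) = 2.37684
T_e = (F − 1)·T₀ = (2.37684 − 1) × 290 = 399 K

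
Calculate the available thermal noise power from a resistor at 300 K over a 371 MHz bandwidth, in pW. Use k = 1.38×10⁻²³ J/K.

1.54 pW

P_n = kTB = 1.38×10⁻²³ × 300 × 3.71×10⁸ = 1.54×10⁻¹² W = 1.54 pW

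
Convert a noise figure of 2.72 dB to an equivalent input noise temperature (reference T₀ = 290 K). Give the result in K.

F = 10^(2.72/10) = 1.87068
T_e = (F − 1)·T₀ = (1.87068 − 1) × 290 = 252 K

252 K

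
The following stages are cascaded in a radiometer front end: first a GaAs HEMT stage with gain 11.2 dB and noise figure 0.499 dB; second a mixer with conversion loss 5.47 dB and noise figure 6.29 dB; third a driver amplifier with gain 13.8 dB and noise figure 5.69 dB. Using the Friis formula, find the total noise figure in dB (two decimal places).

3.21 dB

Convert to linear (a loss of L dB is a gain of −L dB): F_i = 10^(NF_i/10), G_i = 10^(G_i,dB/10)
  Stage 1: F_1 = 10^(0.499/10) = 1.122, G_1 = 10^(11.2/10) = 13.18
  Stage 2: F_2 = 10^(6.29/10) = 4.256, G_2 = 10^(−5.47/10) = 0.2838
  Stage 3: F_3 = 10^(5.69/10) = 3.707, G_3 = 10^(13.8/10) = 23.99
Friis cascade:
  F = 1.122 + (4.256 − 1)/13.18 + (3.707 − 1)/3.741 = 2.092
NF = 10 log₁₀(2.092) = 3.21 dB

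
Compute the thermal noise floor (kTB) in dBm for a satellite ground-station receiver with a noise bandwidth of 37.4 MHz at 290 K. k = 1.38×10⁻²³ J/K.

−98.2 dBm

P_n = kTB = 1.38×10⁻²³ × 290 × 3.74×10⁷ = 1.50×10⁻¹³ W
In dBm: 10 log₁₀(1.50×10⁻¹³ / 10⁻³) = −98.2 dBm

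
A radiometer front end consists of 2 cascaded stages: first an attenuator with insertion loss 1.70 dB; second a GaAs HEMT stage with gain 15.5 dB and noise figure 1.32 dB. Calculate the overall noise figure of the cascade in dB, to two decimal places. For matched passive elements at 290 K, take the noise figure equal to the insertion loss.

3.02 dB

Convert to linear (a loss of L dB is a gain of −L dB): F_i = 10^(NF_i/10), G_i = 10^(G_i,dB/10)
  Stage 1: F_1 = 10^(1.70/10) = 1.479, G_1 = 10^(−1.70/10) = 0.6761
  Stage 2: F_2 = 10^(1.32/10) = 1.355, G_2 = 10^(15.5/10) = 35.48
Friis cascade:
  F = 1.479 + (1.355 − 1)/0.6761 = 2.004
NF = 10 log₁₀(2.004) = 3.02 dB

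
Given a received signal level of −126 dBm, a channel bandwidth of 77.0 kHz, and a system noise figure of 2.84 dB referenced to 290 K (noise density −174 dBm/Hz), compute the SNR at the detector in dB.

−3.7 dB

Noise floor: N = −174 + 10 log₁₀(B) + NF
10 log₁₀(7.70×10⁴) = 48.86 dB
N = −174 + 48.86 + 2.84 = −122.30 dBm
SNR = P_sig − N = −126 − (−122.30) = −3.70 dB → −3.7 dB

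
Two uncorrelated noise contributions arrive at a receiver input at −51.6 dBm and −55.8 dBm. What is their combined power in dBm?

−50.2 dBm

Convert to linear, add, convert back:
P₁ = 6.92×10⁻⁹ W, P₂ = 2.63×10⁻⁹ W
P_tot = 9.55×10⁻⁹ W → 10 log₁₀(P_tot / 10⁻³) = −50.2 dBm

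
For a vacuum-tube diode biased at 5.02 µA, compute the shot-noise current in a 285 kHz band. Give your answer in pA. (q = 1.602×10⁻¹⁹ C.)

677 pA

I_n = √(2qI·B)
2qI·B = 2 × 1.602×10⁻¹⁹ × 5.02×10⁻⁶ × 2.85×10⁵ = 4.58×10⁻¹⁹ A²
I_n = √(4.58×10⁻¹⁹) = 6.77×10⁻¹⁰ A = 677 pA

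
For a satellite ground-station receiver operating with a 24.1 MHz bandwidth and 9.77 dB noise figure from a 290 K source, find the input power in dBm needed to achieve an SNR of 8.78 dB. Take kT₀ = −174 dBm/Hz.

Sensitivity = −174 + 10 log₁₀(B) + NF + SNR_min
= −174 + 73.82 + 9.77 + 8.78
= −81.63 dBm → −81.6 dBm

−81.6 dBm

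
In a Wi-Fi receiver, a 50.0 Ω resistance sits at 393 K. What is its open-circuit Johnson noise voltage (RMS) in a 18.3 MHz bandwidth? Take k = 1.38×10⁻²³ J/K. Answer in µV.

V_n = √(4kTRB)
4kTRB = 4 × 1.38×10⁻²³ × 393 × 5.00×10¹ × 1.83×10⁷ = 1.98×10⁻¹¹ V²
V_n = √(1.98×10⁻¹¹) = 4.46×10⁻⁶ V = 4.46 µV

4.46 µV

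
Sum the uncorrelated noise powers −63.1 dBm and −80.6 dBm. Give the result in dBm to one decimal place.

−63.0 dBm

Convert to linear, add, convert back:
P₁ = 4.90×10⁻¹⁰ W, P₂ = 8.71×10⁻¹² W
P_tot = 4.98×10⁻¹⁰ W → 10 log₁₀(P_tot / 10⁻³) = −63.0 dBm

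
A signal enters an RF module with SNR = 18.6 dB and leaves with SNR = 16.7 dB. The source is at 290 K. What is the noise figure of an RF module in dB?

NF (dB) = SNR_in(dB) − SNR_out(dB) when the source is at T₀
NF = 18.6 − 16.7 = 1.9 dB

1.9 dB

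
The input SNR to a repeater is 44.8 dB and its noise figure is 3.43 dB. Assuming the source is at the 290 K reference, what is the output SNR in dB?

By definition F = SNR_in/SNR_out, so in dB: SNR_out = SNR_in − NF
SNR_out = 44.8 − 3.43 = 41.37 dB

41.37 dB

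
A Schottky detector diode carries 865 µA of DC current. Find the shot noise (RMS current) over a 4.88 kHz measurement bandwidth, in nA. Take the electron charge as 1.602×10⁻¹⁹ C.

1.16 nA

I_n = √(2qI·B)
2qI·B = 2 × 1.602×10⁻¹⁹ × 8.65×10⁻⁴ × 4.88×10³ = 1.35×10⁻¹⁸ A²
I_n = √(1.35×10⁻¹⁸) = 1.16×10⁻⁹ A = 1.16 nA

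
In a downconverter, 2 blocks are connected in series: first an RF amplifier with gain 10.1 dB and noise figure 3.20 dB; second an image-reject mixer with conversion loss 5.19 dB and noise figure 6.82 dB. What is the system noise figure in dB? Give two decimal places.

3.91 dB

Convert to linear (a loss of L dB is a gain of −L dB): F_i = 10^(NF_i/10), G_i = 10^(G_i,dB/10)
  Stage 1: F_1 = 10^(3.20/10) = 2.089, G_1 = 10^(10.1/10) = 10.23
  Stage 2: F_2 = 10^(6.82/10) = 4.808, G_2 = 10^(−5.19/10) = 0.3027
Friis cascade:
  F = 2.089 + (4.808 − 1)/10.23 = 2.461
NF = 10 log₁₀(2.461) = 3.91 dB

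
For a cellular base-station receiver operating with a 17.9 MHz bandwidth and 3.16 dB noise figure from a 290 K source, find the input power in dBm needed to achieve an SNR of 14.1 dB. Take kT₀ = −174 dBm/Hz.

Sensitivity = −174 + 10 log₁₀(B) + NF + SNR_min
= −174 + 72.53 + 3.16 + 14.1
= −84.21 dBm → −84.2 dBm

−84.2 dBm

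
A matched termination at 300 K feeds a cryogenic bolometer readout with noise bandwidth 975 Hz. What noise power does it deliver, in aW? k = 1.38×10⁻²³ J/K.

4.04 aW

P_n = kTB = 1.38×10⁻²³ × 300 × 9.75×10² = 4.04×10⁻¹⁸ W = 4.04 aW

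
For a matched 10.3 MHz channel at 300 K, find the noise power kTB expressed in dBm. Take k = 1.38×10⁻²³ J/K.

−103.7 dBm

P_n = kTB = 1.38×10⁻²³ × 300 × 1.03×10⁷ = 4.26×10⁻¹⁴ W
In dBm: 10 log₁₀(4.26×10⁻¹⁴ / 10⁻³) = −103.7 dBm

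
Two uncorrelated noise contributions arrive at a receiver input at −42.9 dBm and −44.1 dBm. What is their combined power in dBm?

Convert to linear, add, convert back:
P₁ = 5.13×10⁻⁸ W, P₂ = 3.89×10⁻⁸ W
P_tot = 9.02×10⁻⁸ W → 10 log₁₀(P_tot / 10⁻³) = −40.4 dBm

−40.4 dBm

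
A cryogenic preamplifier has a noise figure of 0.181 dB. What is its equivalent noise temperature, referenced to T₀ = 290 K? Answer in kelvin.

F = 10^(0.181/10) = 1.04256
T_e = (F − 1)·T₀ = (1.04256 − 1) × 290 = 12.3 K

12.3 K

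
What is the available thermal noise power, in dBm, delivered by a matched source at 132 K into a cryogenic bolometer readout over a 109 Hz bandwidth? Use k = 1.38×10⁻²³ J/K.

−157.0 dBm

P_n = kTB = 1.38×10⁻²³ × 132 × 1.09×10² = 1.99×10⁻¹⁹ W
In dBm: 10 log₁₀(1.99×10⁻¹⁹ / 10⁻³) = −157.0 dBm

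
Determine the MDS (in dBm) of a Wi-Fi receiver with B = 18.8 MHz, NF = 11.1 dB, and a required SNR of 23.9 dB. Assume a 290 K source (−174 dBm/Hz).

−66.3 dBm

Sensitivity = −174 + 10 log₁₀(B) + NF + SNR_min
= −174 + 72.74 + 11.1 + 23.9
= −66.26 dBm → −66.3 dBm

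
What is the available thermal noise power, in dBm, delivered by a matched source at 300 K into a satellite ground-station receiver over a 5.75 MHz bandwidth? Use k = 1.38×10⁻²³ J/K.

−106.2 dBm

P_n = kTB = 1.38×10⁻²³ × 300 × 5.75×10⁶ = 2.38×10⁻¹⁴ W
In dBm: 10 log₁₀(2.38×10⁻¹⁴ / 10⁻³) = −106.2 dBm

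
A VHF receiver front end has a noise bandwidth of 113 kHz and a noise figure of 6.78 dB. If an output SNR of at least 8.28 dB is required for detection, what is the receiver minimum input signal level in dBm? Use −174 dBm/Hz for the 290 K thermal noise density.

Sensitivity = −174 + 10 log₁₀(B) + NF + SNR_min
= −174 + 50.53 + 6.78 + 8.28
= −108.41 dBm → −108.4 dBm

−108.4 dBm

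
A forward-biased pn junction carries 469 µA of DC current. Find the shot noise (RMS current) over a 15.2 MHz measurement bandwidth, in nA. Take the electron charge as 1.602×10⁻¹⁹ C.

I_n = √(2qI·B)
2qI·B = 2 × 1.602×10⁻¹⁹ × 4.69×10⁻⁴ × 1.52×10⁷ = 2.28×10⁻¹⁵ A²
I_n = √(2.28×10⁻¹⁵) = 4.78×10⁻⁸ A = 47.8 nA

47.8 nA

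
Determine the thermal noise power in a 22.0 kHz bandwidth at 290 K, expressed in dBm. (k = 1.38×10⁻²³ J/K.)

P_n = kTB = 1.38×10⁻²³ × 290 × 2.20×10⁴ = 8.80×10⁻¹⁷ W
In dBm: 10 log₁₀(8.80×10⁻¹⁷ / 10⁻³) = −130.6 dBm

−130.6 dBm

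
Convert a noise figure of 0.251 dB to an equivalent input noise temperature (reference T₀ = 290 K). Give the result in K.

F = 10^(0.251/10) = 1.0595
T_e = (F − 1)·T₀ = (1.0595 − 1) × 290 = 17.3 K

17.3 K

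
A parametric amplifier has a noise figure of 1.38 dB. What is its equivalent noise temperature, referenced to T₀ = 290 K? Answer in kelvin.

108 K

F = 10^(1.38/10) = 1.37404
T_e = (F − 1)·T₀ = (1.37404 − 1) × 290 = 108 K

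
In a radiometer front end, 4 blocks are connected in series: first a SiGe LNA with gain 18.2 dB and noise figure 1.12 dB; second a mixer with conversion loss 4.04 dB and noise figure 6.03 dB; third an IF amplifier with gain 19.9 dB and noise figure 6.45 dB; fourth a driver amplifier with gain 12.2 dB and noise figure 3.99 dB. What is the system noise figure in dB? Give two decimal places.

1.68 dB

Convert to linear (a loss of L dB is a gain of −L dB): F_i = 10^(NF_i/10), G_i = 10^(G_i,dB/10)
  Stage 1: F_1 = 10^(1.12/10) = 1.294, G_1 = 10^(18.2/10) = 66.07
  Stage 2: F_2 = 10^(6.03/10) = 4.009, G_2 = 10^(−4.04/10) = 0.3945
  Stage 3: F_3 = 10^(6.45/10) = 4.416, G_3 = 10^(19.9/10) = 97.72
  Stage 4: F_4 = 10^(3.99/10) = 2.506, G_4 = 10^(12.2/10) = 16.60
Friis cascade:
  F = 1.294 + (4.009 − 1)/66.07 + (4.416 − 1)/26.06 + (2.506 − 1)/2547 = 1.471
NF = 10 log₁₀(1.471) = 1.68 dB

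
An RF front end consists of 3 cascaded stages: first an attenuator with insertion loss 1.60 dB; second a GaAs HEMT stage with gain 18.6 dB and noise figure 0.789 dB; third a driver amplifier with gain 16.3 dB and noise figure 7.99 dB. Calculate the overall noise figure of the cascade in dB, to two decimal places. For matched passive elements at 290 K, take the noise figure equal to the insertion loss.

Convert to linear (a loss of L dB is a gain of −L dB): F_i = 10^(NF_i/10), G_i = 10^(G_i,dB/10)
  Stage 1: F_1 = 10^(1.60/10) = 1.445, G_1 = 10^(−1.60/10) = 0.6918
  Stage 2: F_2 = 10^(0.789/10) = 1.199, G_2 = 10^(18.6/10) = 72.44
  Stage 3: F_3 = 10^(7.99/10) = 6.295, G_3 = 10^(16.3/10) = 42.66
Friis cascade:
  F = 1.445 + (1.199 − 1)/0.6918 + (6.295 − 1)/50.12 = 1.839
NF = 10 log₁₀(1.839) = 2.65 dB

2.65 dB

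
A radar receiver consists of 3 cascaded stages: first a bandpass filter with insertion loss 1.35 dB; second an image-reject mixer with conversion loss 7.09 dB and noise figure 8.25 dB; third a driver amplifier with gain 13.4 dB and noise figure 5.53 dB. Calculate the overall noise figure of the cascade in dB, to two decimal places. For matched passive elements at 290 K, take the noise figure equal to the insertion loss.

Convert to linear (a loss of L dB is a gain of −L dB): F_i = 10^(NF_i/10), G_i = 10^(G_i,dB/10)
  Stage 1: F_1 = 10^(1.35/10) = 1.365, G_1 = 10^(−1.35/10) = 0.7328
  Stage 2: F_2 = 10^(8.25/10) = 6.683, G_2 = 10^(−7.09/10) = 0.1954
  Stage 3: F_3 = 10^(5.53/10) = 3.573, G_3 = 10^(13.4/10) = 21.88
Friis cascade:
  F = 1.365 + (6.683 − 1)/0.7328 + (3.573 − 1)/0.1432 = 27.08
NF = 10 log₁₀(27.08) = 14.33 dB

14.33 dB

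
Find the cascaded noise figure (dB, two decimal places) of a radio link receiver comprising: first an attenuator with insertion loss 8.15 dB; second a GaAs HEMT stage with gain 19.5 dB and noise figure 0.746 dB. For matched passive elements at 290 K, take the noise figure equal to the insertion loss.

Convert to linear (a loss of L dB is a gain of −L dB): F_i = 10^(NF_i/10), G_i = 10^(G_i,dB/10)
  Stage 1: F_1 = 10^(8.15/10) = 6.531, G_1 = 10^(−8.15/10) = 0.1531
  Stage 2: F_2 = 10^(0.746/10) = 1.187, G_2 = 10^(19.5/10) = 89.13
Friis cascade:
  F = 6.531 + (1.187 − 1)/0.1531 = 7.755
NF = 10 log₁₀(7.755) = 8.90 dB

8.90 dB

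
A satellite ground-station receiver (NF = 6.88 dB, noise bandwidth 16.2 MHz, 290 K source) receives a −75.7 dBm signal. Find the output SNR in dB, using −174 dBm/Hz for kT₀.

19.3 dB

Noise floor: N = −174 + 10 log₁₀(B) + NF
10 log₁₀(1.62×10⁷) = 72.1 dB
N = −174 + 72.1 + 6.88 = −95.02 dBm
SNR = P_sig − N = −75.7 − (−95.02) = 19.32 dB → 19.3 dB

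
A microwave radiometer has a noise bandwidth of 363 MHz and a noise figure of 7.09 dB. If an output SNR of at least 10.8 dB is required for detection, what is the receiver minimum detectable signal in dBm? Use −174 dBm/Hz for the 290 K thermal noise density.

Sensitivity = −174 + 10 log₁₀(B) + NF + SNR_min
= −174 + 85.6 + 7.09 + 10.8
= −70.51 dBm → −70.5 dBm

−70.5 dBm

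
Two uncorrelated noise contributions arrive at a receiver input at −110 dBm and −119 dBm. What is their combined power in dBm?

Convert to linear, add, convert back:
P₁ = 1.00×10⁻¹⁴ W, P₂ = 1.26×10⁻¹⁵ W
P_tot = 1.13×10⁻¹⁴ W → 10 log₁₀(P_tot / 10⁻³) = −109.5 dBm

−109.5 dBm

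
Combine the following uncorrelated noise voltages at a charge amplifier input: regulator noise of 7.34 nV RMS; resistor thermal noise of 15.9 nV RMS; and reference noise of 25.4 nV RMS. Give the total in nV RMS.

30.9 nV

Uncorrelated sources add in power (mean-square): V_tot = √(ΣV_i²)
V_tot = √[(7.34×10⁻⁹)² + (1.59×10⁻⁸)² + (2.54×10⁻⁸)²] = 3.09×10⁻⁸ V = 30.9 nV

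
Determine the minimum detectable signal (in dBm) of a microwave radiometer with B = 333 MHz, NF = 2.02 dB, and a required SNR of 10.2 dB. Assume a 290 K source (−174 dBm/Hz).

Sensitivity = −174 + 10 log₁₀(B) + NF + SNR_min
= −174 + 85.22 + 2.02 + 10.2
= −76.56 dBm → −76.6 dBm

−76.6 dBm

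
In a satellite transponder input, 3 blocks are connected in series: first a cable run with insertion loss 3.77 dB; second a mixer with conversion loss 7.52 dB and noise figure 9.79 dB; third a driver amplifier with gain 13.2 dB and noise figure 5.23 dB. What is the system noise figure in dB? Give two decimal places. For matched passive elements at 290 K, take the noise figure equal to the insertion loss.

17.33 dB

Convert to linear (a loss of L dB is a gain of −L dB): F_i = 10^(NF_i/10), G_i = 10^(G_i,dB/10)
  Stage 1: F_1 = 10^(3.77/10) = 2.382, G_1 = 10^(−3.77/10) = 0.4198
  Stage 2: F_2 = 10^(9.79/10) = 9.528, G_2 = 10^(−7.52/10) = 0.1770
  Stage 3: F_3 = 10^(5.23/10) = 3.334, G_3 = 10^(13.2/10) = 20.89
Friis cascade:
  F = 2.382 + (9.528 − 1)/0.4198 + (3.334 − 1)/0.07430 = 54.11
NF = 10 log₁₀(54.11) = 17.33 dB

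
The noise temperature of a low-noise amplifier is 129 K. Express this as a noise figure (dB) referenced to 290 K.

F = 1 + T_e/T₀ = 1 + 129/290 = 1.44483
NF = 10 log₁₀(1.44483) = 1.60 dB

1.60 dB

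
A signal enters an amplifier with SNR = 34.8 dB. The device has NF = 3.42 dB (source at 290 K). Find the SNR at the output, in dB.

31.38 dB

By definition F = SNR_in/SNR_out, so in dB: SNR_out = SNR_in − NF
SNR_out = 34.8 − 3.42 = 31.38 dB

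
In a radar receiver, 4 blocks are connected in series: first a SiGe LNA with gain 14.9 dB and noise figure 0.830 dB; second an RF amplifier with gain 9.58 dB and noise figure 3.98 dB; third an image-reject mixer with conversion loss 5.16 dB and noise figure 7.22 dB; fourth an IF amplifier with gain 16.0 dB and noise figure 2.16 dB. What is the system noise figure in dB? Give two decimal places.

1.08 dB

Convert to linear (a loss of L dB is a gain of −L dB): F_i = 10^(NF_i/10), G_i = 10^(G_i,dB/10)
  Stage 1: F_1 = 10^(0.830/10) = 1.211, G_1 = 10^(14.9/10) = 30.90
  Stage 2: F_2 = 10^(3.98/10) = 2.500, G_2 = 10^(9.58/10) = 9.078
  Stage 3: F_3 = 10^(7.22/10) = 5.272, G_3 = 10^(−5.16/10) = 0.3048
  Stage 4: F_4 = 10^(2.16/10) = 1.644, G_4 = 10^(16.0/10) = 39.81
Friis cascade:
  F = 1.211 + (2.500 − 1)/30.90 + (5.272 − 1)/280.5 + (1.644 − 1)/85.51 = 1.282
NF = 10 log₁₀(1.282) = 1.08 dB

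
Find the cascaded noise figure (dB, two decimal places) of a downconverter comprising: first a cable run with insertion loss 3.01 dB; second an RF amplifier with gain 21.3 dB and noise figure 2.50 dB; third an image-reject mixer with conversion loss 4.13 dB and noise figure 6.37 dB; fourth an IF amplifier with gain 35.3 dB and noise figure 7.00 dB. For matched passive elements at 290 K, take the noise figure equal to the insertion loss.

Convert to linear (a loss of L dB is a gain of −L dB): F_i = 10^(NF_i/10), G_i = 10^(G_i,dB/10)
  Stage 1: F_1 = 10^(3.01/10) = 2.000, G_1 = 10^(−3.01/10) = 0.5000
  Stage 2: F_2 = 10^(2.50/10) = 1.778, G_2 = 10^(21.3/10) = 134.9
  Stage 3: F_3 = 10^(6.37/10) = 4.335, G_3 = 10^(−4.13/10) = 0.3864
  Stage 4: F_4 = 10^(7.00/10) = 5.012, G_4 = 10^(35.3/10) = 3388
Friis cascade:
  F = 2.000 + (1.778 − 1)/0.5000 + (4.335 − 1)/67.45 + (5.012 − 1)/26.06 = 3.760
NF = 10 log₁₀(3.760) = 5.75 dB

5.75 dB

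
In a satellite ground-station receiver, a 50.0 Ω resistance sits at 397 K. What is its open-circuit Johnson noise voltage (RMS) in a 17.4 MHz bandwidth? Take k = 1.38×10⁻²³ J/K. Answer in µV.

4.37 µV

V_n = √(4kTRB)
4kTRB = 4 × 1.38×10⁻²³ × 397 × 5.00×10¹ × 1.74×10⁷ = 1.91×10⁻¹¹ V²
V_n = √(1.91×10⁻¹¹) = 4.37×10⁻⁶ V = 4.37 µV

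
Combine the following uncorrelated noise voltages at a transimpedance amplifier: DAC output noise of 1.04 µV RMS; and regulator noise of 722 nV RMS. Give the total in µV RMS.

Uncorrelated sources add in power (mean-square): V_tot = √(ΣV_i²)
V_tot = √[(1.04×10⁻⁶)² + (7.22×10⁻⁷)²] = 1.27×10⁻⁶ V = 1.27 µV

1.27 µV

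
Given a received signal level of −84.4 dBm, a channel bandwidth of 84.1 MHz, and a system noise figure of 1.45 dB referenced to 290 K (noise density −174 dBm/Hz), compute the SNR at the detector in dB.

Noise floor: N = −174 + 10 log₁₀(B) + NF
10 log₁₀(8.41×10⁷) = 79.25 dB
N = −174 + 79.25 + 1.45 = −93.30 dBm
SNR = P_sig − N = −84.4 − (−93.30) = 8.90 dB → 8.9 dB

8.9 dB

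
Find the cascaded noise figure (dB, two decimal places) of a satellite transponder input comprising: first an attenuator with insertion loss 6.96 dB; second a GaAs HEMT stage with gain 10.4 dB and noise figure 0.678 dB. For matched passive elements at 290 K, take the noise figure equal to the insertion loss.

7.64 dB

Convert to linear (a loss of L dB is a gain of −L dB): F_i = 10^(NF_i/10), G_i = 10^(G_i,dB/10)
  Stage 1: F_1 = 10^(6.96/10) = 4.966, G_1 = 10^(−6.96/10) = 0.2014
  Stage 2: F_2 = 10^(0.678/10) = 1.169, G_2 = 10^(10.4/10) = 10.96
Friis cascade:
  F = 4.966 + (1.169 − 1)/0.2014 = 5.805
NF = 10 log₁₀(5.805) = 7.64 dB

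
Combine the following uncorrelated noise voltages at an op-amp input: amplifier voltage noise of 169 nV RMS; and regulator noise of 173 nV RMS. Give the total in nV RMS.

242 nV

Uncorrelated sources add in power (mean-square): V_tot = √(ΣV_i²)
V_tot = √[(1.69×10⁻⁷)² + (1.73×10⁻⁷)²] = 2.42×10⁻⁷ V = 242 nV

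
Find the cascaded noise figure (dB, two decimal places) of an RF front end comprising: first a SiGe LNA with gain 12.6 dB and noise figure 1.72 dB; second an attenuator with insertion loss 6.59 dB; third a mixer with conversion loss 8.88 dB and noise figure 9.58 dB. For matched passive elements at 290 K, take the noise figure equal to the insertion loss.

Convert to linear (a loss of L dB is a gain of −L dB): F_i = 10^(NF_i/10), G_i = 10^(G_i,dB/10)
  Stage 1: F_1 = 10^(1.72/10) = 1.486, G_1 = 10^(12.6/10) = 18.20
  Stage 2: F_2 = 10^(6.59/10) = 4.560, G_2 = 10^(−6.59/10) = 0.2193
  Stage 3: F_3 = 10^(9.58/10) = 9.078, G_3 = 10^(−8.88/10) = 0.1294
Friis cascade:
  F = 1.486 + (4.560 − 1)/18.20 + (9.078 − 1)/3.990 = 3.706
NF = 10 log₁₀(3.706) = 5.69 dB

5.69 dB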